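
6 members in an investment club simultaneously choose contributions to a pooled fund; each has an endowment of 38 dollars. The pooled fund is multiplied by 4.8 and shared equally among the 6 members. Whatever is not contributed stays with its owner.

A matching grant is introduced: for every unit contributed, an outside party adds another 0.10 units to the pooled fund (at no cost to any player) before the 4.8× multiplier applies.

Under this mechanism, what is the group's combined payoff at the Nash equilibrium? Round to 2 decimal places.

228.00 dollars

With the mechanism, a contributed unit returns 4.8 × 1.10 / 6 = 0.8800 per unit of net cost — still below 1 — so contributing 0 remains dominant for every player.
At the Nash equilibrium no one contributes; group total payoff = 6 × 38 = 228.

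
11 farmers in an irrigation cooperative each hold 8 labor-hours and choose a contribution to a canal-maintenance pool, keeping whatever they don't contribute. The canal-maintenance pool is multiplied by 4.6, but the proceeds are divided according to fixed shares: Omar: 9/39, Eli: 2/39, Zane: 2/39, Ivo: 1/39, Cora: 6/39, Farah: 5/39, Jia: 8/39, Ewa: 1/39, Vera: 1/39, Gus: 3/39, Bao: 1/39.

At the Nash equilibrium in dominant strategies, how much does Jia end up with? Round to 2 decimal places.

A player with share s gets back 4.6·s per unit contributed, so full contribution is dominant for anyone with s > 1/4.6 = 0.2174 and zero contribution is dominant for anyone below.
Omar alone (share 9/39) is above the threshold, contributing 8; the remaining 10 contribute 0. Total contributed: 8.
Jia keeps 8 and receives 4.6 × 8 × 8/39 = 7.55 from the canal-maintenance pool, for a payoff of 15.55.

15.55 labor-hours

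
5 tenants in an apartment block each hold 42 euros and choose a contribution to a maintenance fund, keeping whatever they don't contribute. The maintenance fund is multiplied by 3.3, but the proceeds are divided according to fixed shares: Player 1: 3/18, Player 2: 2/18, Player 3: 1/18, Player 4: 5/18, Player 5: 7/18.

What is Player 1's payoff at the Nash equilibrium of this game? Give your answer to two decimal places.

65.10 euros

For player j, contributing a unit is worthwhile iff 3.3 × (j's share) ≥ 1, i.e. iff j's share is at least 0.3030.
Only Player 5 (7/18) clears that bar, contributing 42; the remaining 4 contribute 0. Total contributed: 42.
Player 1 keeps 42 and receives 3.3 × 42 × 3/18 = 23.10 from the maintenance fund, for a payoff of 65.10.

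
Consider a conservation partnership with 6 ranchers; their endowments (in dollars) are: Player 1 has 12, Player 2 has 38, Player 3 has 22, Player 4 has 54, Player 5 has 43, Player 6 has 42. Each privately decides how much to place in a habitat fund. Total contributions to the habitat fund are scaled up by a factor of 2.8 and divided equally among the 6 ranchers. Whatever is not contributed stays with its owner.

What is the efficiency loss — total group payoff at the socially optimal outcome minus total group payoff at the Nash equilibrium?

379.80 dollars

The private return per contributed unit is 2.8/6 = 0.4667 < 1 for every player regardless of endowment, so the Nash equilibrium is zero contribution and the group total is Σ E_j = 12 + 38 + 22 + 54 + 43 + 42 = 211.
Each contributed unit returns 2.800 to the group, so the social optimum is full contribution by everyone: group total = 2.800 × 211 = 590.80.
Efficiency loss = (2.800 − 1) × 211 = 379.80.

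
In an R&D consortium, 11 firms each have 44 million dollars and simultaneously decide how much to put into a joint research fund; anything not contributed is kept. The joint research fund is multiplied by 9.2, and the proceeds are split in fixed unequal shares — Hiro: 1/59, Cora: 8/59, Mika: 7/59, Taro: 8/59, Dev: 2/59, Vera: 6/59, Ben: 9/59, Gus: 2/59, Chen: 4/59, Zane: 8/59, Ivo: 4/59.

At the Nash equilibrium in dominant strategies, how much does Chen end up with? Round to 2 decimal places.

181.22 million dollars

Each unit j contributes comes back to j as 9.2 × (j's share), so j prefers to contribute only if that share exceeds 1/9.2 = 0.1087; otherwise keeping the unit dominates.
Cora, Mika, Taro, Ben and Zane are above the threshold, contributing 44 each; the remaining 6 contribute 0. Total contributed: 220.
Chen keeps 44 and receives 9.2 × 220 × 4/59 = 137.22 from the joint research fund, for a payoff of 181.22.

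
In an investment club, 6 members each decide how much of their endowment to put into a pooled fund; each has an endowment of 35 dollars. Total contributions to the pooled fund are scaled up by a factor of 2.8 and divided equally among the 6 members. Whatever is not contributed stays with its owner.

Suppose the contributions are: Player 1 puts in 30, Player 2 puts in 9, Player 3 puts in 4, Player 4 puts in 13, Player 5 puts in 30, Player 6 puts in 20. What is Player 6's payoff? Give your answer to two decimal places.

64.47 dollars

Total contributed: 30 + 9 + 4 + 13 + 30 + 20 = 106.
Each receives 2.8 × 106 / 6 = 49.47 from the pooled fund.
Player 6 keeps 35 − 20 = 15, so Player 6's payoff is 15 + 49.47 = 64.47.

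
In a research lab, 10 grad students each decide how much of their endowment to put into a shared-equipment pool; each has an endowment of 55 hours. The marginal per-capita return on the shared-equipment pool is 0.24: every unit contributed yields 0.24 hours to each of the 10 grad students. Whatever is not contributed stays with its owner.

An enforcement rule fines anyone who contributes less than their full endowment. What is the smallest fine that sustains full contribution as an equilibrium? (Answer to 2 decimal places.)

Given the others contribute fully, the best deviation is to contribute 0 (any partial contribution still incurs the fine and gives up units whose private return 0.24 is below 1).
Deviating from 55 to 0 saves 55 hours but forfeits the deviator's share of the drop in the shared-equipment pool: 0.24 × 55 = 13.20.
So the deviation gain is 55 − 13.20 = 41.80, and the fine must be at least 41.80 hours to wipe it out.

41.80 hours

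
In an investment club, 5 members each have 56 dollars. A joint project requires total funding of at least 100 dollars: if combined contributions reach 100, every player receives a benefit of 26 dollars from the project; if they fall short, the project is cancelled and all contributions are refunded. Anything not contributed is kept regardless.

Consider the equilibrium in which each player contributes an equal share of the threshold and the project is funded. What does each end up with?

Equal share of the threshold: 100/5 = 20.
At this profile no one gains by cutting their contribution: any cut drops the total below 100, the project is cancelled, contributions are refunded, and the deviator ends with 56, which is less than 56 − 20 + 26 = 62. Contributing more than 20 just wastes the excess. So contributing exactly 20 is a best response.
Each player's payoff: 56 − 20 + 26 = 62.

62 dollars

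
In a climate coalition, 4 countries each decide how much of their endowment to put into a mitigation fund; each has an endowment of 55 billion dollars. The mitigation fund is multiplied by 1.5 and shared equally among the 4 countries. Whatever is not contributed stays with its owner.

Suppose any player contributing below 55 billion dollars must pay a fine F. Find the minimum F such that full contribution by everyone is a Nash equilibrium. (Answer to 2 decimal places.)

34.38 billion dollars

Given the others contribute fully, the best deviation is to contribute 0 (any partial contribution still incurs the fine and gives up units whose private return 0.3750 is below 1).
Deviating from 55 to 0 saves 55 billion dollars but forfeits the deviator's share of the drop in the mitigation fund: 1.5/4 × 55 = 20.62.
So the deviation gain is 55 − 20.62 = 34.38, and the fine must be at least 34.38 billion dollars to wipe it out.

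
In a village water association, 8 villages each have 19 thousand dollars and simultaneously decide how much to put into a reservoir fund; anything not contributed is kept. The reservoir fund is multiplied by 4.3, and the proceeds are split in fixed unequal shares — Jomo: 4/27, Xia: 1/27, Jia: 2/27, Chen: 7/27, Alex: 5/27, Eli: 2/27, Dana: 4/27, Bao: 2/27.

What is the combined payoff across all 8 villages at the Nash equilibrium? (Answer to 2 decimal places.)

214.70 thousand dollars

Player j's private return per contributed unit is 4.3 × (j's share). Contributing is weakly dominant for j when that share is at least 1/4.3 = 0.2326, and contributing 0 is dominant otherwise.
Only Chen (7/27) clears that bar, contributing 19; the remaining 7 contribute 0. Total contributed: 19.
The reservoir fund pays out 4.3 × 19 = 81.70 in total (split across the unequal shares, but the aggregate is all that matters for the group sum).
The 7 free-riders keep 19 each, adding 133. Group total = 133 + 81.70 = 214.70.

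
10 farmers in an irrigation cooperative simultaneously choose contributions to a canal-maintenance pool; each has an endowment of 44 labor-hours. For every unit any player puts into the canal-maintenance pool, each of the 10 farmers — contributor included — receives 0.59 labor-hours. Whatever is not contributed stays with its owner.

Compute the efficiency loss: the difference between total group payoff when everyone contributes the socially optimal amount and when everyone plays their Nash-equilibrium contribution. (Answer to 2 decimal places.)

The private return per contributed unit is 0.59 < 1, so contributing 0 is dominant for every player. At the Nash equilibrium everyone keeps their 44, and the group total is 10 × 44 = 440.
Each contributed unit returns 5.900 to the group as a whole (0.59 to each of 10 players), which exceeds 1, so the social optimum is full contribution: group total = 5.900 × 440 = 2596.00.
Efficiency loss = 2596.00 − 440 = 2156.00.

2156.00 labor-hours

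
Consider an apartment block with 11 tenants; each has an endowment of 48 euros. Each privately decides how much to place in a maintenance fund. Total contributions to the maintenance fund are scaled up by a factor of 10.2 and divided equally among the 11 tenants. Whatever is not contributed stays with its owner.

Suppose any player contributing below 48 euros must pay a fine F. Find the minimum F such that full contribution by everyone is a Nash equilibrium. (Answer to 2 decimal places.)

Given the others contribute fully, the best deviation is to contribute 0 (any partial contribution still incurs the fine and gives up units whose private return 0.9273 is below 1).
Deviating from 48 to 0 saves 48 euros but forfeits the deviator's share of the drop in the maintenance fund: 10.2/11 × 48 = 44.51.
So the deviation gain is 48 − 44.51 = 3.49, and the fine must be at least 3.49 euros to wipe it out.

3.49 euros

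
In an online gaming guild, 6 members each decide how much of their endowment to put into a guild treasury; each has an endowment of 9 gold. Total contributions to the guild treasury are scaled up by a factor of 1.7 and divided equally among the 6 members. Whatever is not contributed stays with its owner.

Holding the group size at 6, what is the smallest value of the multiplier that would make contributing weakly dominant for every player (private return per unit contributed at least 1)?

A contributed unit returns (multiplier)/6 to its contributor.
This reaches 1 exactly when the multiplier is 6.

6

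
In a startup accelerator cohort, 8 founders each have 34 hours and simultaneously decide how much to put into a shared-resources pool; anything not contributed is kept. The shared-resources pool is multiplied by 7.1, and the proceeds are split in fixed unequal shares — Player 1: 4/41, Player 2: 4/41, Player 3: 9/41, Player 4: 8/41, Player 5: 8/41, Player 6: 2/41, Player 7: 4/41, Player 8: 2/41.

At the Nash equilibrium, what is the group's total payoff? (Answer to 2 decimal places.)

A player with share s gets back 7.1·s per unit contributed, so full contribution is dominant for anyone with s > 1/7.1 = 0.1408 and zero contribution is dominant for anyone below.
Player 3, Player 4 and Player 5 are above the threshold, contributing 34 each; the remaining 5 contribute 0. Total contributed: 102.
The shared-resources pool pays out 7.1 × 102 = 724.20 in total (split across the unequal shares, but the aggregate is all that matters for the group sum).
The 5 free-riders keep 34 each, adding 170. Group total = 170 + 724.20 = 894.20.

894.20 hours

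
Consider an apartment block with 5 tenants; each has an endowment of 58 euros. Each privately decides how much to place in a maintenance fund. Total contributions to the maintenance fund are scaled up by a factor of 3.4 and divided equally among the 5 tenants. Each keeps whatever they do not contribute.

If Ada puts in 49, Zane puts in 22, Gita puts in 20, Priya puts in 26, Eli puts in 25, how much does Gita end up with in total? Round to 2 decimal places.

134.56 euros

Total contributed: 49 + 22 + 20 + 26 + 25 = 142.
Each receives 3.4 × 142 / 5 = 96.56 from the maintenance fund.
Gita keeps 58 − 20 = 38, so Gita's payoff is 38 + 96.56 = 134.56.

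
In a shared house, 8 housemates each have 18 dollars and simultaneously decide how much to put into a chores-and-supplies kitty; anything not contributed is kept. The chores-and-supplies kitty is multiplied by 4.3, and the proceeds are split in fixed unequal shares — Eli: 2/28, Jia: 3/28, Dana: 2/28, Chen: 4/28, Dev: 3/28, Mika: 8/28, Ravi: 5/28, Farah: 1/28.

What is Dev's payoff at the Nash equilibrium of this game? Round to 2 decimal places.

26.29 dollars

For player j, contributing a unit is worthwhile iff 4.3 × (j's share) ≥ 1, i.e. iff j's share is at least 0.2326.
The only share above 0.2326 is Mika's 8/28, contributing 18; the remaining 7 contribute 0. Total contributed: 18.
Dev keeps 18 and receives 4.3 × 18 × 3/28 = 8.29 from the chores-and-supplies kitty, for a payoff of 26.29.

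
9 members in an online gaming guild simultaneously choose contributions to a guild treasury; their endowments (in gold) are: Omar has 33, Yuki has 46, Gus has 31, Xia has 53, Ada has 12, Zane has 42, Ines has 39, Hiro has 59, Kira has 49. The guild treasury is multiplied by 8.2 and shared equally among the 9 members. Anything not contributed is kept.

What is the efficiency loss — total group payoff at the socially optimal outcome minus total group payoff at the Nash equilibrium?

2620.80 gold

The private return per contributed unit is 8.2/9 = 0.9111 < 1 for every player regardless of endowment, so the Nash equilibrium is zero contribution and the group total is Σ E_j = 33 + 46 + 31 + 53 + 12 + 42 + 39 + 59 + 49 = 364.
Each contributed unit returns 8.200 to the group, so the social optimum is full contribution by everyone: group total = 8.200 × 364 = 2984.80.
Efficiency loss = (8.200 − 1) × 364 = 2620.80.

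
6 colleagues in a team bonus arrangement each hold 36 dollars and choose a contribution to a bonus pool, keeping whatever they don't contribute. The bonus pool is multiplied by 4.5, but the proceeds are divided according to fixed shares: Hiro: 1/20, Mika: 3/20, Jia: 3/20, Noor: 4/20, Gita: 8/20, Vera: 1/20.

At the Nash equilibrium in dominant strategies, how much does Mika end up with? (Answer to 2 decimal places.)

A player with share s gets back 4.5·s per unit contributed, so full contribution is dominant for anyone with s > 1/4.5 = 0.2222 and zero contribution is dominant for anyone below.
Only Gita (8/20) clears that bar, contributing 36; the remaining 5 contribute 0. Total contributed: 36.
Mika keeps 36 and receives 4.5 × 36 × 3/20 = 24.30 from the bonus pool, for a payoff of 60.30.

60.30 dollars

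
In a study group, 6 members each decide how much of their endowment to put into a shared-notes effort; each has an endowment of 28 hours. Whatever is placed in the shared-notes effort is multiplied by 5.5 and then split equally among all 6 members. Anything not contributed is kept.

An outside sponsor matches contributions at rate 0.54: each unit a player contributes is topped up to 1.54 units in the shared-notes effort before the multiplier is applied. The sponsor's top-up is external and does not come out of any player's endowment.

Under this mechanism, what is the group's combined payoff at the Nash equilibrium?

1422.96 hours

The effective private return per unit is now 5.5 × 1.54 / 6 = 1.4117 > 1, so every player's dominant strategy flips to full contribution.
So the Nash equilibrium is full contribution by all 6; the group earns 5.5 × 1.54 × 168 = 1422.96.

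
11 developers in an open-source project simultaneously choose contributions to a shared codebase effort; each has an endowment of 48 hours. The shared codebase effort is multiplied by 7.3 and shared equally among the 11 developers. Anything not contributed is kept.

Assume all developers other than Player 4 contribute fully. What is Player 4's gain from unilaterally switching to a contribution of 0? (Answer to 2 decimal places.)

16.15 hours

Switching from a contribution of 48 to 0 lets Player 4 keep an extra 48 hours, but lowers the shared codebase effort by 48, which costs Player 4 their own share of that drop: 7.3/11 × 48 = 31.85.
Net gain = 48 − 31.85 = 16.15. The private return per contributed unit (0.6636) is below 1, so free-riding is indeed the best response regardless of what the others do.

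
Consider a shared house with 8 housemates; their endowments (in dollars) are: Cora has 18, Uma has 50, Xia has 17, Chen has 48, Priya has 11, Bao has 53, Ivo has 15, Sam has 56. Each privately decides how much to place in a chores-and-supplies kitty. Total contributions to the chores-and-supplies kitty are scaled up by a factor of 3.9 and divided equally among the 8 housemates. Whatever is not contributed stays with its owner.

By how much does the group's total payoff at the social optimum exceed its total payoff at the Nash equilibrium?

777.20 dollars

The private return per contributed unit is 3.9/8 = 0.4875 < 1 for every player regardless of endowment, so the Nash equilibrium is zero contribution and the group total is Σ E_j = 18 + 50 + 17 + 48 + 11 + 53 + 15 + 56 = 268.
Each contributed unit returns 3.900 to the group, so the social optimum is full contribution by everyone: group total = 3.900 × 268 = 1045.20.
Efficiency loss = (3.900 − 1) × 268 = 777.20.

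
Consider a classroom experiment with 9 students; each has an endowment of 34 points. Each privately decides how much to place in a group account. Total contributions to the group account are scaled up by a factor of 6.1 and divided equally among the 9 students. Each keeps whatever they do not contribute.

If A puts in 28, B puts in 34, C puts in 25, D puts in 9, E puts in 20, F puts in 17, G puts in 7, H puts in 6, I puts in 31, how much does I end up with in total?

Total contributed: 28 + 34 + 25 + 9 + 20 + 17 + 7 + 6 + 31 = 177.
Each receives 6.1 × 177 / 9 = 119.97 from the group account.
I keeps 34 − 31 = 3, so I's payoff is 3 + 119.97 = 122.97.

122.97 points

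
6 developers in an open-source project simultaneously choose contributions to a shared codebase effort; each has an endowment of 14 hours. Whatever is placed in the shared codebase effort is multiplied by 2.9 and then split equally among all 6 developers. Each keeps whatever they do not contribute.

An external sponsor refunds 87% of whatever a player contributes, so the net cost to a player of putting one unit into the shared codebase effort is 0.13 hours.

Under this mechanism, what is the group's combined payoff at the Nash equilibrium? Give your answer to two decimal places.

316.68 hours

Under the mechanism each unit contributed yields (2.9/6) / 0.13 = 3.7179 back to its contributor per unit of net cost, which exceeds 1, making full contribution the dominant choice for everyone.
At the Nash equilibrium everyone contributes 14. Group total payoff = 6 × (14 × 0.87 + 2.9 × 14) = 316.68.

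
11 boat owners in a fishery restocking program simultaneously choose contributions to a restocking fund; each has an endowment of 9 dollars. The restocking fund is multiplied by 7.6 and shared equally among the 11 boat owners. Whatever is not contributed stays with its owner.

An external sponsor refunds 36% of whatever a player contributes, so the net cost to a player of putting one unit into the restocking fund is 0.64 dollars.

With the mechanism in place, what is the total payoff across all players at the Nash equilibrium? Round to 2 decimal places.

788.04 dollars

With the mechanism, a contributed unit returns (7.6/11) / 0.64 = 1.0795 per unit of net cost to the contributor — now above 1 — so contributing fully is weakly dominant for every player.
So the Nash equilibrium is full contribution by all 11; the group earns 11 × (9 × 0.36 + 7.6 × 9) = 788.04.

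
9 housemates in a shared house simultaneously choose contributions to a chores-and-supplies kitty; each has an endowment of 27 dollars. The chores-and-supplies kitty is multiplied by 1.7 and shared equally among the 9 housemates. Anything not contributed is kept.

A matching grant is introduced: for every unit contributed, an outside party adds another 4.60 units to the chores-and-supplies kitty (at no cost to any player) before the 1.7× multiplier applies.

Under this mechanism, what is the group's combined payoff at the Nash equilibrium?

The effective private return per unit is now 1.7 × 5.60 / 9 = 1.0578 > 1, so every player's dominant strategy flips to full contribution.
So the Nash equilibrium is full contribution by all 9; the group earns 1.7 × 5.60 × 243 = 2313.36.

2313.36 dollars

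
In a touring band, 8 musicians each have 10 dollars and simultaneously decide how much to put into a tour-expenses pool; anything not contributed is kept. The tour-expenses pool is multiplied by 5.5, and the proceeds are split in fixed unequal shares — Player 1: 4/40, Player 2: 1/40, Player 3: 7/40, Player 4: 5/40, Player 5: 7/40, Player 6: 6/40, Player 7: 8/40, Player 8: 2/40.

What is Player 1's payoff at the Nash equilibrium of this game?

Player j's private return per contributed unit is 5.5 × (j's share). Contributing is weakly dominant for j when that share is at least 1/5.5 = 0.1818, and contributing 0 is dominant otherwise.
The only share above 0.1818 is Player 7's 8/40, contributing 10; the remaining 7 contribute 0. Total contributed: 10.
Player 1 keeps 10 and receives 5.5 × 10 × 4/40 = 5.50 from the tour-expenses pool, for a payoff of 15.50.

15.50 dollars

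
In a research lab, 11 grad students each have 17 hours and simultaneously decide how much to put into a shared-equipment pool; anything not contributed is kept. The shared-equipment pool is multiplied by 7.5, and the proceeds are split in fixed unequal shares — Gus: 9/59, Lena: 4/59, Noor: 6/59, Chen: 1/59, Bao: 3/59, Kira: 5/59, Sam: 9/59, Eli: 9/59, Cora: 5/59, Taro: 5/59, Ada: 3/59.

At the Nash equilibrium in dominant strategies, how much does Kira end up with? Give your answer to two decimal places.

For player j, contributing a unit is worthwhile iff 7.5 × (j's share) ≥ 1, i.e. iff j's share is at least 0.1333.
Gus, Sam and Eli clear that bar, contributing 17 each; the remaining 8 contribute 0. Total contributed: 51.
Kira keeps 17 and receives 7.5 × 51 × 5/59 = 32.42 from the shared-equipment pool, for a payoff of 49.42.

49.42 hours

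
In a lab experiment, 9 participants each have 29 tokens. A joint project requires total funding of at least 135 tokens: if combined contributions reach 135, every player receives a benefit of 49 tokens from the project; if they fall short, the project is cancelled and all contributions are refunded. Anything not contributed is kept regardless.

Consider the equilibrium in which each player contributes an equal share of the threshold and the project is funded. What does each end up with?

Equal share of the threshold: 135/9 = 15.
At this profile no one gains by cutting their contribution: any cut drops the total below 135, the project is cancelled, contributions are refunded, and the deviator ends with 29, which is less than 29 − 15 + 49 = 63. Contributing more than 15 just wastes the excess. So contributing exactly 15 is a best response.
Each player's payoff: 29 − 15 + 49 = 63.

63 tokens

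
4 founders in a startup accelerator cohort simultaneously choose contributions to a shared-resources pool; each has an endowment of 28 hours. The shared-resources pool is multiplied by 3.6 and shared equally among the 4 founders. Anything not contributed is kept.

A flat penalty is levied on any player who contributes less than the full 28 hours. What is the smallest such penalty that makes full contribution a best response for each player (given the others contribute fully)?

2.80 hours

Given the others contribute fully, the best deviation is to contribute 0 (any partial contribution still incurs the fine and gives up units whose private return 0.9000 is below 1).
Deviating from 28 to 0 saves 28 hours but forfeits the deviator's share of the drop in the shared-resources pool: 3.6/4 × 28 = 25.20.
So the deviation gain is 28 − 25.20 = 2.80, and the fine must be at least 2.80 hours to wipe it out.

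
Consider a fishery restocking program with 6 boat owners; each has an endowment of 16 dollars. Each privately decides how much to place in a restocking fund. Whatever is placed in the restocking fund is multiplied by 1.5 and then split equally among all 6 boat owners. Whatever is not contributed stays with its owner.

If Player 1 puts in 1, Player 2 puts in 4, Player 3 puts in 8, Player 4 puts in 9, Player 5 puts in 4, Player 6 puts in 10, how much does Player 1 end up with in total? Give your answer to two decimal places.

Total contributed: 1 + 4 + 8 + 9 + 4 + 10 = 36.
Each receives 1.5 × 36 / 6 = 9.00 from the restocking fund.
Player 1 keeps 16 − 1 = 15, so Player 1's payoff is 15 + 9.00 = 24.00.

24.00 dollars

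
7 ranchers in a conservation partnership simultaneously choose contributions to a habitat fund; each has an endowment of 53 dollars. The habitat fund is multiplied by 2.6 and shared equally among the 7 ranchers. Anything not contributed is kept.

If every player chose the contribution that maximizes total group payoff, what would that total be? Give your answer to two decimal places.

964.60 dollars

Each contributed unit returns 2.600 to the group as a whole (0.3714 to each of 7 players), which exceeds 1, so the social optimum is full contribution: group total = 2.600 × 371 = 964.60.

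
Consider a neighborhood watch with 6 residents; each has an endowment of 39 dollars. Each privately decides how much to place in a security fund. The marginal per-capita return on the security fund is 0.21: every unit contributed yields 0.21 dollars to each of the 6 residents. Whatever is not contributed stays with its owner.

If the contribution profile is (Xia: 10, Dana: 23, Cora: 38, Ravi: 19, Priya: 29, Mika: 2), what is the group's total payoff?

Total contributed: 10 + 23 + 38 + 19 + 29 + 2 = 121; total kept: 6 × 39 − 121 = 113.
The security fund pays out 0.21 × 6 × 121 = 152.46 in aggregate.
Group total = 113 + 152.46 = 265.46.

265.46 dollars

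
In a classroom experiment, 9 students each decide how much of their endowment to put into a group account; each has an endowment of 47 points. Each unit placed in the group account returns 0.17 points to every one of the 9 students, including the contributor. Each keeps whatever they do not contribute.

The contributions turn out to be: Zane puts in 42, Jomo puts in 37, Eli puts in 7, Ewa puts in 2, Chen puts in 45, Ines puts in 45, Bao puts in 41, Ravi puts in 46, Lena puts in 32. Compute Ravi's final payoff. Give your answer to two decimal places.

51.49 points

Total contributed: 42 + 37 + 7 + 2 + 45 + 45 + 41 + 46 + 32 = 297.
Each receives 0.17 × 297 = 50.49 from the group account.
Ravi keeps 47 − 46 = 1, so Ravi's payoff is 1 + 50.49 = 51.49.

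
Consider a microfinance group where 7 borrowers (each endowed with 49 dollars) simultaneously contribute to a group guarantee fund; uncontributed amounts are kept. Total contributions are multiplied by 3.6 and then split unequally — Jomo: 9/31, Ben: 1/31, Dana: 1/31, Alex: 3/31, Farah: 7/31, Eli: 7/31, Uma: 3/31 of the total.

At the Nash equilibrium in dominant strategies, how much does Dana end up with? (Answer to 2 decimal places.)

Player j's private return per contributed unit is 3.6 × (j's share). Contributing is weakly dominant for j when that share is at least 1/3.6 = 0.2778, and contributing 0 is dominant otherwise.
Jomo alone (share 9/31) is above the threshold, contributing 49; the remaining 6 contribute 0. Total contributed: 49.
Dana keeps 49 and receives 3.6 × 49 × 1/31 = 5.69 from the group guarantee fund, for a payoff of 54.69.

54.69 dollars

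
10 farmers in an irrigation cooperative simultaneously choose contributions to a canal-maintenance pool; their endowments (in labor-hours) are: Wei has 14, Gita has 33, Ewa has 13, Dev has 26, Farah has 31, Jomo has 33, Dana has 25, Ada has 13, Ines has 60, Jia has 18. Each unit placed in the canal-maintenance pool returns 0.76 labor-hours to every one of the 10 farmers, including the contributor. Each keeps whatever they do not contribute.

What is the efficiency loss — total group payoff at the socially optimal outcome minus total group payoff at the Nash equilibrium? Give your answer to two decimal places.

The private return per contributed unit is 0.76 < 1 for everyone, so the Nash equilibrium is zero contribution and the group total is Σ E_j = 14 + 33 + 13 + 26 + 31 + 33 + 25 + 13 + 60 + 18 = 266.
Each contributed unit returns 7.600 to the group, so the social optimum is full contribution by everyone: group total = 7.600 × 266 = 2021.60.
Efficiency loss = (7.600 − 1) × 266 = 1755.60.

1755.60 labor-hours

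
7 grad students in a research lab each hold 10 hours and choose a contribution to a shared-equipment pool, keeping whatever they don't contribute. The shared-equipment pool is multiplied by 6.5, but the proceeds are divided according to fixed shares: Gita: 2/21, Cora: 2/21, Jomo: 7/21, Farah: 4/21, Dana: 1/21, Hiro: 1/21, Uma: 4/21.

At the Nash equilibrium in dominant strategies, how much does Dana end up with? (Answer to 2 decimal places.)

19.29 hours

Player j's private return per contributed unit is 6.5 × (j's share). Contributing is weakly dominant for j when that share is at least 1/6.5 = 0.1538, and contributing 0 is dominant otherwise.
Jomo, Farah and Uma clear that bar, contributing 10 each; the remaining 4 contribute 0. Total contributed: 30.
Dana keeps 10 and receives 6.5 × 30 × 1/21 = 9.29 from the shared-equipment pool, for a payoff of 19.29.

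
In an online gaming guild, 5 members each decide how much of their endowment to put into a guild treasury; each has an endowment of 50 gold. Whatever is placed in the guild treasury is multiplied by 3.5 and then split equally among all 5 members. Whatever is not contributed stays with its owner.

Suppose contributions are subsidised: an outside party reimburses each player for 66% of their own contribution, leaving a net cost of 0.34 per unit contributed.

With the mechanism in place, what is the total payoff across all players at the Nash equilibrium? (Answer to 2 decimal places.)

Under the mechanism each unit contributed yields (3.5/5) / 0.34 = 2.0588 back to its contributor per unit of net cost, which exceeds 1, making full contribution the dominant choice for everyone.
At the Nash equilibrium everyone contributes 50. Group total payoff = 5 × (50 × 0.66 + 3.5 × 50) = 1040.00.

1040.00 gold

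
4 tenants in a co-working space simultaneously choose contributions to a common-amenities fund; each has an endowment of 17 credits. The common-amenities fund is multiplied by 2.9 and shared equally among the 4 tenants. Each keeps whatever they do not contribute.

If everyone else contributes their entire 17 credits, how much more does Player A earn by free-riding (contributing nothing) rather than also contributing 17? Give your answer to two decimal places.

4.68 credits

Switching from a contribution of 17 to 0 lets Player A keep an extra 17 credits, but lowers the common-amenities fund by 17, which costs Player A their own share of that drop: 2.9/4 × 17 = 12.32.
Net gain = 17 − 12.32 = 4.68. The private return per contributed unit (0.7250) is below 1, so free-riding is indeed the best response regardless of what the others do.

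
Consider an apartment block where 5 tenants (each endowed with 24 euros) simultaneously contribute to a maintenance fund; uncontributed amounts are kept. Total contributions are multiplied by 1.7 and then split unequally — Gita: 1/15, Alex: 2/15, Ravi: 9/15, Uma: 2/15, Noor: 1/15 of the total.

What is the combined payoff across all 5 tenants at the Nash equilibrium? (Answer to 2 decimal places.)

For player j, contributing a unit is worthwhile iff 1.7 × (j's share) ≥ 1, i.e. iff j's share is at least 0.5882.
Ravi alone (share 9/15) is above the threshold, contributing 24; the remaining 4 contribute 0. Total contributed: 24.
The maintenance fund pays out 1.7 × 24 = 40.80 in total (split across the unequal shares, but the aggregate is all that matters for the group sum).
The 4 free-riders keep 24 each, adding 96. Group total = 96 + 40.80 = 136.80.

136.80 euros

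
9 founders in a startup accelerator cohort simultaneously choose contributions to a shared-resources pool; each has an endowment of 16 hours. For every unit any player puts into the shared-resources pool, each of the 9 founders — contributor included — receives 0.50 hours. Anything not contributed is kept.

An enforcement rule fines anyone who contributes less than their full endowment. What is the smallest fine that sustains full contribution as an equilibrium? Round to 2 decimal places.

Given the others contribute fully, the best deviation is to contribute 0 (any partial contribution still incurs the fine and gives up units whose private return 0.50 is below 1).
Deviating from 16 to 0 saves 16 hours but forfeits the deviator's share of the drop in the shared-resources pool: 0.50 × 16 = 8.00.
So the deviation gain is 16 − 8.00 = 8.00, and the fine must be at least 8.00 hours to wipe it out.

8.00 hours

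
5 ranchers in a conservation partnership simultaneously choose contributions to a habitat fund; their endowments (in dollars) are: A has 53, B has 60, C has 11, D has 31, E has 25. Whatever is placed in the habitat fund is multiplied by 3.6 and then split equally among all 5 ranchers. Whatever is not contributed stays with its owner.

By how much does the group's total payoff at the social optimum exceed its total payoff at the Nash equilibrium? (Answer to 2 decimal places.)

The private return per contributed unit is 3.6/5 = 0.7200 < 1 for every player regardless of endowment, so the Nash equilibrium is zero contribution and the group total is Σ E_j = 53 + 60 + 11 + 31 + 25 = 180.
Each contributed unit returns 3.600 to the group, so the social optimum is full contribution by everyone: group total = 3.600 × 180 = 648.00.
Efficiency loss = (3.600 − 1) × 180 = 468.00.

468.00 dollars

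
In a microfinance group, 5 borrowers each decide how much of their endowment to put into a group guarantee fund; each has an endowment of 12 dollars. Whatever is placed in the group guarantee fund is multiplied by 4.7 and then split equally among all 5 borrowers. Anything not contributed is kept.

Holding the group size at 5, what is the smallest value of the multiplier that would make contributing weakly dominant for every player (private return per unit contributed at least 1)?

5

A contributed unit returns (multiplier)/5 to its contributor.
This reaches 1 exactly when the multiplier is 5.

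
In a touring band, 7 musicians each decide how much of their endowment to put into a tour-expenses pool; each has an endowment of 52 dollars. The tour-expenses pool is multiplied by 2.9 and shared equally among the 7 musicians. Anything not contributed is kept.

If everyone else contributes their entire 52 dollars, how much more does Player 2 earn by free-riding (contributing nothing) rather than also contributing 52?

30.46 dollars

Switching from a contribution of 52 to 0 lets Player 2 keep an extra 52 dollars, but lowers the tour-expenses pool by 52, which costs Player 2 their own share of that drop: 2.9/7 × 52 = 21.54.
Net gain = 52 − 21.54 = 30.46. The private return per contributed unit (0.4143) is below 1, so free-riding is indeed the best response regardless of what the others do.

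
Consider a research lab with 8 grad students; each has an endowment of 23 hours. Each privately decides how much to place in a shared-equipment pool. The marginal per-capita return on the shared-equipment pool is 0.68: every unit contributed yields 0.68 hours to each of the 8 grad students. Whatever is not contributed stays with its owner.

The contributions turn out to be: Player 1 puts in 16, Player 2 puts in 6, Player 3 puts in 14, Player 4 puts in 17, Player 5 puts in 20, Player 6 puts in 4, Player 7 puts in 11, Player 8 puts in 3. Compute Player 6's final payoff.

Total contributed: 16 + 6 + 14 + 17 + 20 + 4 + 11 + 3 = 91.
Each receives 0.68 × 91 = 61.88 from the shared-equipment pool.
Player 6 keeps 23 − 4 = 19, so Player 6's payoff is 19 + 61.88 = 80.88.

80.88 hours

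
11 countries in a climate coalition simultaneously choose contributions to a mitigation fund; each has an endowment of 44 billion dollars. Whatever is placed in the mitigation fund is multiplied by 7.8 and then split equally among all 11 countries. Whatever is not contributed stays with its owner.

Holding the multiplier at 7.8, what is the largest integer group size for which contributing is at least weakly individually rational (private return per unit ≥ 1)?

7

Private return per unit is 7.8/(group size), which is ≥ 1 whenever the group size is ≤ 7.8.
The largest such integer is 7.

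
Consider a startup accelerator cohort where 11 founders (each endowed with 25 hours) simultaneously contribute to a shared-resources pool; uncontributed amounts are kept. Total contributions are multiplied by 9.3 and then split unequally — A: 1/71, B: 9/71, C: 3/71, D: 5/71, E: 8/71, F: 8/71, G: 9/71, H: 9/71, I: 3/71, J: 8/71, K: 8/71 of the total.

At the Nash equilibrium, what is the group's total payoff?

A player with share s gets back 9.3·s per unit contributed, so full contribution is dominant for anyone with s > 1/9.3 = 0.1075 and zero contribution is dominant for anyone below.
B, E, F, G, H, J and K clear that bar, contributing 25 each; the remaining 4 contribute 0. Total contributed: 175.
The shared-resources pool pays out 9.3 × 175 = 1627.50 in total (split across the unequal shares, but the aggregate is all that matters for the group sum).
The 4 free-riders keep 25 each, adding 100. Group total = 100 + 1627.50 = 1727.50.

1727.50 hours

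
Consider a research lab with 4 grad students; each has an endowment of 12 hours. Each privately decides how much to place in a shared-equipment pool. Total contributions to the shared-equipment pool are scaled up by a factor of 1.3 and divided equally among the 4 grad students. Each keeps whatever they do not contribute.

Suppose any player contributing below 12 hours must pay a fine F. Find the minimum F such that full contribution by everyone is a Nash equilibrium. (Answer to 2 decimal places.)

8.10 hours

Given the others contribute fully, the best deviation is to contribute 0 (any partial contribution still incurs the fine and gives up units whose private return 0.3250 is below 1).
Deviating from 12 to 0 saves 12 hours but forfeits the deviator's share of the drop in the shared-equipment pool: 1.3/4 × 12 = 3.90.
So the deviation gain is 12 − 3.90 = 8.10, and the fine must be at least 8.10 hours to wipe it out.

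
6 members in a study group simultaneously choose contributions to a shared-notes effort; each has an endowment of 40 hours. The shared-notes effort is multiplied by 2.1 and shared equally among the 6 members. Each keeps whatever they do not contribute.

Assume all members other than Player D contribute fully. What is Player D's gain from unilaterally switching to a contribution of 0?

26.00 hours

Switching from a contribution of 40 to 0 lets Player D keep an extra 40 hours, but lowers the shared-notes effort by 40, which costs Player D their own share of that drop: 2.1/6 × 40 = 14.00.
Net gain = 40 − 14.00 = 26.00. The private return per contributed unit (0.3500) is below 1, so free-riding is indeed the best response regardless of what the others do.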